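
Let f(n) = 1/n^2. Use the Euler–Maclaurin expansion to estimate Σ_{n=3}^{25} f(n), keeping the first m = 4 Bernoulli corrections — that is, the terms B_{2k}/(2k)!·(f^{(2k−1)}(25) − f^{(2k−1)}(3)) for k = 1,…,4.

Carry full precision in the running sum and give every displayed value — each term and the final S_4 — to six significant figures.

S_4 ≈ 0.355723

∫_3^25 1/x^2 dx evaluates to 0.293333.
Boundary: ½(f(3) + f(25)) = ½(0.111111 + 0.00160000) = 0.0563556.
So far: 0.349689.
k=1: B_{2}/(2)! × [f^{(1)}(25) − f^{(1)}(3)] = 1/12 × (-0.000128000 − (-0.0740741)) = 0.00616217.
After k=1: 0.355851.
k=2: B_{4}/(4)! × [f^{(3)}(25) − f^{(3)}(3)] = −1/720 × (-2.45760e-06 − (-0.0987654)) = -0.000137171.
After k=2: 0.355714.
k=3: B_{6}/(6)! × [f^{(5)}(25) − f^{(5)}(3)] = 1/30240 × (-1.17965e-07 − (-0.329218)) = 1.08868e-05.
After k=3: 0.355725.
k=4: B_{8}/(8)! × [f^{(7)}(25) − f^{(7)}(3)] = −1/1209600 × (-1.05696e-08 − (-2.04847)) = -1.69351e-06.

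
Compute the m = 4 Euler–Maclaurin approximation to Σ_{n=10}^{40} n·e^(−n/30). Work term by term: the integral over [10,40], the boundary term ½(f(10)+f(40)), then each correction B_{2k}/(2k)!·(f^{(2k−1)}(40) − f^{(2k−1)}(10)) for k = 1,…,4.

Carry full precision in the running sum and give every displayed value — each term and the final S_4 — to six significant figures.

S_4 ≈ 315.091

The integral term ∫_10^40 x·e^(−x/30) dx = 306.284.
Endpoint term: (f(10) + f(40))/2 = (7.16531 + 10.5439)/2 = 8.85460.
Integral + boundary = 315.138.
Order-1 term: 1/12 · (-0.0878657 − 0.477688) = -0.0471294.
Partial sum through k=1: 315.091.
Order-2 term: −1/720 · (0.000488143 − 0.00212306) = 2.27071e-06.
Partial sum through k=2: 315.091.
Order-3 term: 1/30240 · (1.19324e-06 − 4.12816e-06) = -9.70544e-11.
Partial sum through k=3: 315.091.
Order-4 term: −1/1209600 · (2.04899e-09 − 6.55264e-09) = 3.72325e-15.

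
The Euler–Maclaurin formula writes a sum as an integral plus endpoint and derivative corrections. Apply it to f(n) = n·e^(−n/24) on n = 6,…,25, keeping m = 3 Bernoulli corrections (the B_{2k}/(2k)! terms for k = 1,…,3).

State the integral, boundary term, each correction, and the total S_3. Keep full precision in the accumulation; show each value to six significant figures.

∫_6^25 x·e^(−x/24) dx evaluates to 145.766.
Boundary: ½(f(6) + f(25)) = ½(4.67280 + 8.82165) = 6.74723.
So far: 152.513.
k=1: B_{2}/(2)! × [f^{(1)}(25) − f^{(1)}(6)] = 1/12 × (-0.0147028 − 0.584101) = -0.0499003.
Running total after k=1: 152.463.
k=2: B_{4}/(4)! × [f^{(3)}(25) − f^{(3)}(6)] = −1/720 × (0.00119970 − 0.00371823) = 3.49796e-06.
Running total after k=2: 152.463.
k=3: B_{6}/(6)! × [f^{(5)}(25) − f^{(5)}(6)] = 1/30240 × (4.20995e-06 − 1.11500e-05) = -2.29499e-10.

S_3 ≈ 152.463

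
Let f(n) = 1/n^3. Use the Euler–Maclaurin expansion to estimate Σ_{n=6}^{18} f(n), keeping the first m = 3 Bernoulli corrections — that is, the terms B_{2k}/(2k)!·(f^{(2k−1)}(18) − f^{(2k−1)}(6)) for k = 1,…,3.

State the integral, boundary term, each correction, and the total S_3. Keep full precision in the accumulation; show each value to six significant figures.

∫_6^18 1/x^3 dx evaluates to 0.0123457.
½[f(6) + f(18)] = ½[0.00462963 + 0.000171468] = 0.00240055.
Running total after boundary: 0.0147462.
Order-1 term: 1/12 · (-2.85780e-05 − (-0.00231481)) = 0.000190520.
After k=1: 0.0149367.
Order-2 term: −1/720 · (-1.76407e-06 − (-0.00128601)) = -1.78367e-06.
After k=2: 0.0149350.
Order-3 term: 1/30240 · (-2.28676e-07 − (-0.00150034)) = 4.96070e-08.

S_3 ≈ 0.0149350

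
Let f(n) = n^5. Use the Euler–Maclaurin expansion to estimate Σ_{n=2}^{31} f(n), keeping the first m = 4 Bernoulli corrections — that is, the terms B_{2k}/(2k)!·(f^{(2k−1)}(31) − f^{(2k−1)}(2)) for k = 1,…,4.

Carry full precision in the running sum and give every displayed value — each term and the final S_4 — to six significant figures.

S_4 ≈ 1.62617e+08

∫_2^31 x^5 dx evaluates to 1.47917e+08.
Boundary: ½(f(2) + f(31)) = ½(32.0000 + 2.86292e+07) = 1.43146e+07.
Running total after boundary: 1.62232e+08.
Order-1 term: 1/12 · (4.61760e+06 − 80.0000) = 384794.
Partial sum through k=1: 1.62617e+08.
Order-2 term: −1/720 · (57660.0 − 240.000) = -79.7500.
Partial sum through k=2: 1.62617e+08.
Order-3 term: 1/30240 · (120.000 − 120.000) = 0.00000.
Partial sum through k=3: 1.62617e+08.
Order-4 term: −1/1209600 · (0.00000 − 0.00000) = 0.00000.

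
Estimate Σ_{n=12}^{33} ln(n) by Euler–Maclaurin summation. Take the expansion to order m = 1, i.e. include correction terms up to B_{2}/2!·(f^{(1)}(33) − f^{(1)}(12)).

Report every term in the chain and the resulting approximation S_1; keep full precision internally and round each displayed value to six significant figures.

∫_12^33 ln(x) dx evaluates to 64.5659.
Boundary: ½(f(12) + f(33)) = ½(2.48491 + 3.49651) = 2.99071.
Integral + boundary = 67.5566.
k=1: B_{2}/(2)! × [f^{(1)}(33) − f^{(1)}(12)] = 1/12 × (0.0303030 − 0.0833333) = -0.00441919.

S_1 ≈ 67.5522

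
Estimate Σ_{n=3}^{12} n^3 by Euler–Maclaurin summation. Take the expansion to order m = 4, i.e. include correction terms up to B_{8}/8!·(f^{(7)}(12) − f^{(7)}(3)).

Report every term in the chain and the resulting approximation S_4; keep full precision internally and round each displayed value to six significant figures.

∫_3^12 x^3 dx evaluates to 5163.75.
½[f(3) + f(12)] = ½[27.0000 + 1728.00] = 877.500.
Integral + boundary = 6041.25.
Correction k=1: B_{2}/2! · (f^{(1)}(12) − f^{(1)}(3)) = 1/12 · (432.000 − 27.0000) = 33.7500.
After k=1: 6075.00.
Correction k=2: B_{4}/4! · (f^{(3)}(12) − f^{(3)}(3)) = −1/720 · (6.00000 − 6.00000) = 0.00000.
After k=2: 6075.00.
Correction k=3: B_{6}/6! · (f^{(5)}(12) − f^{(5)}(3)) = 1/30240 · (0.00000 − 0.00000) = 0.00000.
After k=3: 6075.00.
Correction k=4: B_{8}/8! · (f^{(7)}(12) − f^{(7)}(3)) = −1/1209600 · (0.00000 − 0.00000) = 0.00000.

S_4 ≈ 6075.00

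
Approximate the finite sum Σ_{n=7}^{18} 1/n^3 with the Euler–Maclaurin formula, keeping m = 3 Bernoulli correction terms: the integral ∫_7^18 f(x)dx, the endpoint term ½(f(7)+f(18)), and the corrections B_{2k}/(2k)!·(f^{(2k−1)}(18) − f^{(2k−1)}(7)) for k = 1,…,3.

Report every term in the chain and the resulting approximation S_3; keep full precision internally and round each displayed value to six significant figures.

∫_7^18 1/x^3 dx evaluates to 0.00866087.
Endpoint term: (f(7) + f(18))/2 = (0.00291545 + 0.000171468)/2 = 0.00154346.
Integral + boundary = 0.0102043.
Correction k=1: B_{2}/2! · (f^{(1)}(18) − f^{(1)}(7)) = 1/12 · (-2.85780e-05 − (-0.00124948)) = 0.000101742.
Partial sum through k=1: 0.0103061.
Correction k=2: B_{4}/4! · (f^{(3)}(18) − f^{(3)}(7)) = −1/720 · (-1.76407e-06 − (-0.000509992)) = -7.05872e-07.
Partial sum through k=2: 0.0103054.
Correction k=3: B_{6}/6! · (f^{(5)}(18) − f^{(5)}(7)) = 1/30240 · (-2.28676e-07 − (-0.000437136)) = 1.44480e-08.

S_3 ≈ 0.0103054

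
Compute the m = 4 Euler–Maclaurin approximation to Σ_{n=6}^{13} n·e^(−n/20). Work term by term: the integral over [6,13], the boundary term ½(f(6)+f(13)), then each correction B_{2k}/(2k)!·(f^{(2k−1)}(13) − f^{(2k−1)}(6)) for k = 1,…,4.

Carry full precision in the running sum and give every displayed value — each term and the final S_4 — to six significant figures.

Integral: ∫_6^13 x·e^(−x/20) dx = 40.6753.
Boundary: ½(f(6) + f(13)) = ½(4.44491 + 6.78660) = 5.61575.
So far: 46.2910.
Order-1 term: 1/12 · (0.182716 − 0.518573) = -0.0279881.
Partial sum through k=1: 46.2630.
Order-2 term: −1/720 · (0.00306702 − 0.00500052) = 2.68542e-06.
Partial sum through k=2: 46.2630.
Order-3 term: 1/30240 · (1.41931e-05 − 2.17615e-05) = -2.50278e-10.
Partial sum through k=3: 46.2630.
Order-4 term: −1/1209600 · (5.17967e-08 − 7.75544e-08) = 2.12944e-14.

S_4 ≈ 46.2630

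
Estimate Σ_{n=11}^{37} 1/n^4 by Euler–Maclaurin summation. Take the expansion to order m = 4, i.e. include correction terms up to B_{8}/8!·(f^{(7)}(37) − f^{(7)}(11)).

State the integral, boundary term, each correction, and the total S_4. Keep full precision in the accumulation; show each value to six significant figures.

The integral term ∫_11^37 1/x^4 dx = 0.000243858.
½[f(11) + f(37)] = ½[6.83013e-05 + 5.33572e-07] = 3.44175e-05.
So far: 0.000278275.
Correction k=1: B_{2}/2! · (f^{(1)}(37) − f^{(1)}(11)) = 1/12 · (-5.76835e-08 − (-2.48369e-05)) = 2.06493e-06.
After k=1: 0.000280340.
Correction k=2: B_{4}/4! · (f^{(3)}(37) − f^{(3)}(11)) = −1/720 · (-1.26406e-09 − (-6.15790e-06)) = -8.55088e-09.
After k=2: 0.000280331.
Correction k=3: B_{6}/6! · (f^{(5)}(37) − f^{(5)}(11)) = 1/30240 · (-5.17075e-11 − (-2.84994e-06)) = 9.42422e-11.
After k=3: 0.000280331.
Correction k=4: B_{8}/8! · (f^{(7)}(37) − f^{(7)}(11)) = −1/1209600 · (-3.39933e-12 − (-2.11979e-06)) = -1.75247e-12.

S_4 ≈ 0.000280331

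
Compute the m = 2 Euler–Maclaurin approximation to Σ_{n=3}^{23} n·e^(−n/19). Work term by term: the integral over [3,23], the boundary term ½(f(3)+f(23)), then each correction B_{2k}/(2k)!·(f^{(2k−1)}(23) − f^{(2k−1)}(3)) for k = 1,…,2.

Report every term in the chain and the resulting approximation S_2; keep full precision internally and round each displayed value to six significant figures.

The integral term ∫_3^23 x·e^(−x/19) dx = 119.111.
½[f(3) + f(23)] = ½[2.56182 + 6.85493] = 4.70837.
So far: 123.819.
Order-1 term: 1/12 · (-0.0627453 − 0.719107) = -0.0651544.
Running total after k=1: 123.754.
Order-2 term: −1/720 · (0.00147738 − 0.00672295) = 7.28551e-06.

S_2 ≈ 123.754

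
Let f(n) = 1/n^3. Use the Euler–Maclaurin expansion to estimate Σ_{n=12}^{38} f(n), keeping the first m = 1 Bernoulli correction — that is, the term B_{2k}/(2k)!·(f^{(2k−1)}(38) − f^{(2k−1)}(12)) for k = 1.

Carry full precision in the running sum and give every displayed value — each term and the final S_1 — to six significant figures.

S_1 ≈ 0.00343636

Integral: ∫_12^38 1/x^3 dx = 0.00312596.
Endpoint term: (f(12) + f(38))/2 = (0.000578704 + 1.82242e-05)/2 = 0.000298464.
So far: 0.00342443.
k=1: B_{2}/(2)! × [f^{(1)}(38) − f^{(1)}(12)] = 1/12 × (-1.43876e-06 − (-0.000144676)) = 1.19364e-05.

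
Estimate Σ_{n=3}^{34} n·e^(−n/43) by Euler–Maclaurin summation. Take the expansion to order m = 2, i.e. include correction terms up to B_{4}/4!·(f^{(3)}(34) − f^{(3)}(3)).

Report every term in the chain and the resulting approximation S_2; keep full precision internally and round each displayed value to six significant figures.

S_2 ≈ 352.116

Integral: ∫_3^34 x·e^(−x/43) dx = 343.072.
Endpoint term: (f(3) + f(34))/2 = (2.79783 + 15.4200)/2 = 9.10890.
Running total after boundary: 352.181.
Order-1 term: 1/12 · (0.0949245 − 0.867545) = -0.0643850.
Running total after k=1: 352.116.
Order-2 term: −1/720 · (0.000541904 − 0.00147797) = 1.30009e-06.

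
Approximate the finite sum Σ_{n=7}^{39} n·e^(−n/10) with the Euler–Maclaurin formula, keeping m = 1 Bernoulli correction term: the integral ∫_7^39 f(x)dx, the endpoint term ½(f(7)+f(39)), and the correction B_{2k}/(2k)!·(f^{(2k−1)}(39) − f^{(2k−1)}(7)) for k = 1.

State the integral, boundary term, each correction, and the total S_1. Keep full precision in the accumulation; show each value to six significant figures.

Integral: ∫_7^39 x·e^(−x/10) dx = 74.5010.
Endpoint term: (f(7) + f(39))/2 = (3.47610 + 0.789435)/2 = 2.13277.
Running total after boundary: 76.6337.
Correction k=1: B_{2}/2! · (f^{(1)}(39) − f^{(1)}(7)) = 1/12 · (-0.0587015 − 0.148976) = -0.0173064.

S_1 ≈ 76.6164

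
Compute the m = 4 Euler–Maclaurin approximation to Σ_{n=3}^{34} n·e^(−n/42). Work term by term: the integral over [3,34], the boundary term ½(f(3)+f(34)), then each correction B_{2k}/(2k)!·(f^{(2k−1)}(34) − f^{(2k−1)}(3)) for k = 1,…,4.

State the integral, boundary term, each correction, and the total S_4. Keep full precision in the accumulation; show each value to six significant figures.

The integral term ∫_3^34 x·e^(−x/42) dx = 339.045.
Endpoint term: (f(3) + f(34))/2 = (2.79319 + 15.1324)/2 = 8.96278.
So far: 348.008.
Correction k=1: B_{2}/2! · (f^{(1)}(34) − f^{(1)}(3)) = 1/12 · (0.0847752 − 0.864558) = -0.0649819.
Partial sum through k=1: 347.943.
Correction k=2: B_{4}/4! · (f^{(3)}(34) − f^{(3)}(3)) = −1/720 · (0.000552673 − 0.00154574) = 1.37926e-06.
Partial sum through k=2: 347.943.
Correction k=3: B_{6}/6! · (f^{(5)}(34) − f^{(5)}(3)) = 1/30240 · (5.99369e-07 − 1.47470e-06) = -2.89460e-11.
Partial sum through k=3: 347.943.
Correction k=4: B_{8}/8! · (f^{(7)}(34) − f^{(7)}(3)) = −1/1209600 · (5.01946e-10 − 1.17524e-09) = 5.56627e-16.

S_4 ≈ 347.943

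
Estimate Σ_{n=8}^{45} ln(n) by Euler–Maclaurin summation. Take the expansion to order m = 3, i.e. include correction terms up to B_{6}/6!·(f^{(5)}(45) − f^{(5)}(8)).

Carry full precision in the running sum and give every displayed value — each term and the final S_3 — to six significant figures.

∫_8^45 ln(x) dx evaluates to 117.664.
½[f(8) + f(45)] = ½[2.07944 + 3.80666] = 2.94305.
Running total after boundary: 120.607.
Correction k=1: B_{2}/2! · (f^{(1)}(45) − f^{(1)}(8)) = 1/12 · (0.0222222 − 0.125000) = -0.00856481.
Partial sum through k=1: 120.599.
Correction k=2: B_{4}/4! · (f^{(3)}(45) − f^{(3)}(8)) = −1/720 · (2.19479e-05 − 0.00390625) = 5.39486e-06.
Partial sum through k=2: 120.599.
Correction k=3: B_{6}/6! · (f^{(5)}(45) − f^{(5)}(8)) = 1/30240 · (1.30061e-07 − 0.000732422) = -2.42160e-08.

S_3 ≈ 120.599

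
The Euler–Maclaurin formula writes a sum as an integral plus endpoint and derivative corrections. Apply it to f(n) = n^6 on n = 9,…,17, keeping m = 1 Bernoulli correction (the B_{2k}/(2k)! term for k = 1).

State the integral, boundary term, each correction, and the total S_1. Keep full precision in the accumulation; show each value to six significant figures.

The integral term ∫_9^17 x^6 dx = 5.79365e+07.
Boundary: ½(f(9) + f(17)) = ½(531441 + 2.41376e+07) = 1.23345e+07.
Running total after boundary: 7.02710e+07.
Correction k=1: B_{2}/2! · (f^{(1)}(17) − f^{(1)}(9)) = 1/12 · (8.51914e+06 − 354294) = 680404.

S_1 ≈ 7.09514e+07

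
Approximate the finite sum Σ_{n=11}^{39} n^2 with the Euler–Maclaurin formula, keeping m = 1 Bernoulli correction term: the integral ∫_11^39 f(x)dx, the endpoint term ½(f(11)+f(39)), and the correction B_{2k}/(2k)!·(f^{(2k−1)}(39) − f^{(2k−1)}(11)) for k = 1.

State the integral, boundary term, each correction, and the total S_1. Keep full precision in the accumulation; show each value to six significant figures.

S_1 ≈ 20155.0

The integral term ∫_11^39 x^2 dx = 19329.3.
Boundary: ½(f(11) + f(39)) = ½(121.000 + 1521.00) = 821.000.
So far: 20150.3.
Order-1 term: 1/12 · (78.0000 − 22.0000) = 4.66667.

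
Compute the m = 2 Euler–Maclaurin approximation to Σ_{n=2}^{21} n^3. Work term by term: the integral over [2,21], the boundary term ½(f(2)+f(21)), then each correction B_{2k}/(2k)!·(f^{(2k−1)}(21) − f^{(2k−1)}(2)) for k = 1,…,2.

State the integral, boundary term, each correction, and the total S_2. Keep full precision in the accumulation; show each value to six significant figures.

S_2 ≈ 53360.0

Integral: ∫_2^21 x^3 dx = 48616.2.
½[f(2) + f(21)] = ½[8.00000 + 9261.00] = 4634.50.
Running total after boundary: 53250.8.
Order-1 term: 1/12 · (1323.00 − 12.0000) = 109.250.
Partial sum through k=1: 53360.0.
Order-2 term: −1/720 · (6.00000 − 6.00000) = 0.00000.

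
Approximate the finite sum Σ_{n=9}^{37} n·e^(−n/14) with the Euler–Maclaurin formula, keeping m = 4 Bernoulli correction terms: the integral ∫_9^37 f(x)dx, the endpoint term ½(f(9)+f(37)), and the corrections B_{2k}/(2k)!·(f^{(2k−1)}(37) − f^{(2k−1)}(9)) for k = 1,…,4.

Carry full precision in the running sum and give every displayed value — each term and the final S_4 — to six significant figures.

∫_9^37 x·e^(−x/14) dx evaluates to 118.497.
½[f(9) + f(37)] = ½[4.73209 + 2.63283] = 3.68246.
Integral + boundary = 122.180.
Order-1 term: 1/12 · (-0.116902 − 0.187781) = -0.0253903.
Partial sum through k=1: 122.154.
Order-2 term: −1/720 · (0.000129660 − 0.00632325) = 8.60221e-06.
Partial sum through k=2: 122.154.
Order-3 term: 1/30240 · (4.36612e-06 − 5.96349e-05) = -1.82767e-09.
Partial sum through k=3: 122.154.
Order-4 term: −1/1209600 · (4.11771e-08 − 4.43920e-07) = 3.32955e-13.

S_4 ≈ 122.154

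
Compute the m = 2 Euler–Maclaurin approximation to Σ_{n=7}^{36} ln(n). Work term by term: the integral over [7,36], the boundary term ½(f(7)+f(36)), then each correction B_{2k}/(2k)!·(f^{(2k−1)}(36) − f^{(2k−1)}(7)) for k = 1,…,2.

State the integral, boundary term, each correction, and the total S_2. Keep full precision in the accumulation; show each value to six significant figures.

S_2 ≈ 89.1404

Integral: ∫_7^36 ln(x) dx = 86.3853.
Boundary: ½(f(7) + f(36)) = ½(1.94591 + 3.58352) = 2.76471.
Integral + boundary = 89.1500.
Order-1 term: 1/12 · (0.0277778 − 0.142857) = -0.00958995.
Running total after k=1: 89.1404.
Order-2 term: −1/720 · (4.28669e-05 − 0.00583090) = 8.03894e-06.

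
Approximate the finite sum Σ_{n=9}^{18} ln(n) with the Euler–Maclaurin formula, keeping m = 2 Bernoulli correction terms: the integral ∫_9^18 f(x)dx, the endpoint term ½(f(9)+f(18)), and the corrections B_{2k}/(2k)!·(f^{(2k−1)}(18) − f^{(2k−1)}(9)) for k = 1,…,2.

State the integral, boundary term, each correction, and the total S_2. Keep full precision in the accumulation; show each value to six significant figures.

S_2 ≈ 25.7908

∫_9^18 ln(x) dx evaluates to 23.2517.
Boundary: ½(f(9) + f(18)) = ½(2.19722 + 2.89037) = 2.54380.
So far: 25.7955.
k=1: B_{2}/(2)! × [f^{(1)}(18) − f^{(1)}(9)] = 1/12 × (0.0555556 − 0.111111) = -0.00462963.
Running total after k=1: 25.7908.
k=2: B_{4}/(4)! × [f^{(3)}(18) − f^{(3)}(9)] = −1/720 × (0.000342936 − 0.00274348) = 3.33410e-06.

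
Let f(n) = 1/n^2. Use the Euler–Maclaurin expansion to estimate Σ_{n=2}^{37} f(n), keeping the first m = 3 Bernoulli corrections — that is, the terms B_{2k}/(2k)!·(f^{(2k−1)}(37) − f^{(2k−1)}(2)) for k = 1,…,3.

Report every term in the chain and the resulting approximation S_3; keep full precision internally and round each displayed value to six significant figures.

The integral term ∫_2^37 1/x^2 dx = 0.472973.
Boundary: ½(f(2) + f(37)) = ½(0.250000 + 0.000730460) = 0.125365.
Running total after boundary: 0.598338.
k=1: B_{2}/(2)! × [f^{(1)}(37) − f^{(1)}(2)] = 1/12 × (-3.94843e-05 − (-0.250000)) = 0.0208300.
Running total after k=1: 0.619168.
k=2: B_{4}/(4)! × [f^{(3)}(37) − f^{(3)}(2)] = −1/720 × (-3.46101e-07 − (-0.750000)) = -0.00104167.
Running total after k=2: 0.618127.
k=3: B_{6}/(6)! × [f^{(5)}(37) − f^{(5)}(2)] = 1/30240 × (-7.58439e-09 − (-5.62500)) = 0.000186012.

S_3 ≈ 0.618313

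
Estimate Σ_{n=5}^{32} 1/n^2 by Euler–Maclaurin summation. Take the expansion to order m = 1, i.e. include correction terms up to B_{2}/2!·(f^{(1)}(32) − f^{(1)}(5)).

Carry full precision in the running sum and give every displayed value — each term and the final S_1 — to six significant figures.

S_1 ≈ 0.190567

The integral term ∫_5^32 1/x^2 dx = 0.168750.
½[f(5) + f(32)] = ½[0.0400000 + 0.000976562] = 0.0204883.
Running total after boundary: 0.189238.
Order-1 term: 1/12 · (-6.10352e-05 − (-0.0160000)) = 0.00132825.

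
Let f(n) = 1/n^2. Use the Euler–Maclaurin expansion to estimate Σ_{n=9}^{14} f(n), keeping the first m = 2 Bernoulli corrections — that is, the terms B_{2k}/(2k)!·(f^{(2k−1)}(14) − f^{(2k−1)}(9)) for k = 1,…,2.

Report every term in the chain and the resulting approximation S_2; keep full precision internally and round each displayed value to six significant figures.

S_2 ≈ 0.0485738

∫_9^14 1/x^2 dx evaluates to 0.0396825.
Endpoint term: (f(9) + f(14))/2 = (0.0123457 + 0.00510204)/2 = 0.00872386.
Running total after boundary: 0.0484064.
Order-1 term: 1/12 · (-0.000728863 − (-0.00274348)) = 0.000167885.
Running total after k=1: 0.0485743.
Order-2 term: −1/720 · (-4.46243e-05 − (-0.000406442)) = -5.02525e-07.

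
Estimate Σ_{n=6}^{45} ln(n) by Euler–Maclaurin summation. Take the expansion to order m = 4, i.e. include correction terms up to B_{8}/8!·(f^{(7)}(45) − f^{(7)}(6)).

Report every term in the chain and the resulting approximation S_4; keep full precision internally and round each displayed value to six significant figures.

∫_6^45 ln(x) dx evaluates to 121.549.
Boundary: ½(f(6) + f(45)) = ½(1.79176 + 3.80666) = 2.79921.
Running total after boundary: 124.348.
Correction k=1: B_{2}/2! · (f^{(1)}(45) − f^{(1)}(6)) = 1/12 · (0.0222222 − 0.166667) = -0.0120370.
Partial sum through k=1: 124.336.
Correction k=2: B_{4}/4! · (f^{(3)}(45) − f^{(3)}(6)) = −1/720 · (2.19479e-05 − 0.00925926) = 1.28296e-05.
Partial sum through k=2: 124.336.
Correction k=3: B_{6}/6! · (f^{(5)}(45) − f^{(5)}(6)) = 1/30240 · (1.30061e-07 − 0.00308642) = -1.02060e-07.
Partial sum through k=3: 124.336.
Correction k=4: B_{8}/8! · (f^{(7)}(45) − f^{(7)}(6)) = −1/1209600 · (1.92684e-09 − 0.00257202) = 2.12633e-09.

S_4 ≈ 124.336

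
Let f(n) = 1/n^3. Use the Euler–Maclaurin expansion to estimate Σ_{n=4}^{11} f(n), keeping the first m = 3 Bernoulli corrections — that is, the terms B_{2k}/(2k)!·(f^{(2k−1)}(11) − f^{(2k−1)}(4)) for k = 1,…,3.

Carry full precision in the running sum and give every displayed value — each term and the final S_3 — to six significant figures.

Integral: ∫_4^11 1/x^3 dx = 0.0271178.
½[f(4) + f(11)] = ½[0.0156250 + 0.000751315] = 0.00818816.
Integral + boundary = 0.0353059.
Order-1 term: 1/12 · (-0.000204904 − (-0.0117188)) = 0.000959487.
After k=1: 0.0362654.
Order-2 term: −1/720 · (-3.38684e-05 − (-0.0146484)) = -2.02980e-05.
After k=2: 0.0362451.
Order-3 term: 1/30240 · (-1.17560e-05 − (-0.0384521)) = 1.27118e-06.

S_3 ≈ 0.0362464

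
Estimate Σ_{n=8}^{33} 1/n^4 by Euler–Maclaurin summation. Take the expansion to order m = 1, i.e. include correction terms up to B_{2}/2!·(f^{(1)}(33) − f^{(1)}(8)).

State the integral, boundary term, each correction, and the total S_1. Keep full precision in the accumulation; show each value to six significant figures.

The integral term ∫_8^33 1/x^4 dx = 0.000641766.
½[f(8) + f(33)] = ½[0.000244141 + 8.43226e-07] = 0.000122492.
So far: 0.000764258.
Correction k=1: B_{2}/2! · (f^{(1)}(33) − f^{(1)}(8)) = 1/12 · (-1.02209e-07 − (-0.000122070)) = 1.01640e-05.

S_1 ≈ 0.000774422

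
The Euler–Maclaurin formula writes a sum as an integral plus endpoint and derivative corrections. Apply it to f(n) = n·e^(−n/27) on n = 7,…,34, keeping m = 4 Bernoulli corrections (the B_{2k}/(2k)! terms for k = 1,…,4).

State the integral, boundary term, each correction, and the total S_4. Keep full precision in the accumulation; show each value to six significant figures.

The integral term ∫_7^34 x·e^(−x/27) dx = 240.825.
Endpoint term: (f(7) + f(34))/2 = (5.40136 + 9.65138)/2 = 7.52637.
So far: 248.352.
Correction k=1: B_{2}/2! · (f^{(1)}(34) − f^{(1)}(7)) = 1/12 · (-0.0735944 − 0.571573) = -0.0537639.
Running total after k=1: 248.298.
Correction k=2: B_{4}/4! · (f^{(3)}(34) − f^{(3)}(7)) = −1/720 · (0.000677824 − 0.00290099) = 3.08772e-06.
Running total after k=2: 248.298.
Correction k=3: B_{6}/6! · (f^{(5)}(34) − f^{(5)}(7)) = 1/30240 · (1.99808e-06 − 6.88329e-06) = -1.61548e-10.
Running total after k=3: 248.298.
Correction k=4: B_{8}/8! · (f^{(7)}(34) − f^{(7)}(7)) = −1/1209600 · (4.20626e-09 − 1.34255e-08) = 7.62172e-15.

S_4 ≈ 248.298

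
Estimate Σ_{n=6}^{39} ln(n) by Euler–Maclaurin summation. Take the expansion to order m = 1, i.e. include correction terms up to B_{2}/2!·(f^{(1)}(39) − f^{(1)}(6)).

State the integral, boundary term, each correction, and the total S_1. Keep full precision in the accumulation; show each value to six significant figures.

Integral: ∫_6^39 ln(x) dx = 99.1283.
Endpoint term: (f(6) + f(39))/2 = (1.79176 + 3.66356)/2 = 2.72766.
Integral + boundary = 101.856.
Order-1 term: 1/12 · (0.0256410 − 0.166667) = -0.0117521.

S_1 ≈ 101.844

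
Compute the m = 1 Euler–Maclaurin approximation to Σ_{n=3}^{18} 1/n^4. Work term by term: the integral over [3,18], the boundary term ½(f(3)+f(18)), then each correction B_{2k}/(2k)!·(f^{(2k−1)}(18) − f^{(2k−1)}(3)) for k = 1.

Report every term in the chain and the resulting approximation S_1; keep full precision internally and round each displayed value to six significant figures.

S_1 ≈ 0.0198377

The integral term ∫_3^18 1/x^4 dx = 0.0122885.
½[f(3) + f(18)] = ½[0.0123457 + 9.52599e-06] = 0.00617760.
So far: 0.0184661.
Correction k=1: B_{2}/2! · (f^{(1)}(18) − f^{(1)}(3)) = 1/12 · (-2.11689e-06 − (-0.0164609)) = 0.00137157.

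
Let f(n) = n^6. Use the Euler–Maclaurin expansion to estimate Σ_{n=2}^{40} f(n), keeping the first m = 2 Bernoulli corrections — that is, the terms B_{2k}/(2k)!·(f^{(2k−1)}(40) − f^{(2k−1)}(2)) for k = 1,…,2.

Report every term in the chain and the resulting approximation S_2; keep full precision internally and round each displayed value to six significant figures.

S_2 ≈ 2.55049e+10

Integral: ∫_2^40 x^6 dx = 2.34057e+10.
½[f(2) + f(40)] = ½[64.0000 + 4.09600e+09] = 2.04800e+09.
Running total after boundary: 2.54537e+10.
k=1: B_{2}/(2)! × [f^{(1)}(40) − f^{(1)}(2)] = 1/12 × (6.14400e+08 − 192.000) = 5.12000e+07.
Partial sum through k=1: 2.55049e+10.
k=2: B_{4}/(4)! × [f^{(3)}(40) − f^{(3)}(2)] = −1/720 × (7.68000e+06 − 960.000) = -10665.3.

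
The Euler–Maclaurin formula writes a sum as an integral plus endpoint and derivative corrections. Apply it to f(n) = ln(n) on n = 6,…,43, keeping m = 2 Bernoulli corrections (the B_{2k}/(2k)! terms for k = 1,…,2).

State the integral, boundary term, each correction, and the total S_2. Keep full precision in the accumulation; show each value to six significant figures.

Integral: ∫_6^43 ln(x) dx = 113.981.
½[f(6) + f(43)] = ½[1.79176 + 3.76120] = 2.77648.
Integral + boundary = 116.758.
Order-1 term: 1/12 · (0.0232558 − 0.166667) = -0.0119509.
After k=1: 116.746.
Order-2 term: −1/720 · (2.51550e-05 − 0.00925926) = 1.28251e-05.

S_2 ≈ 116.746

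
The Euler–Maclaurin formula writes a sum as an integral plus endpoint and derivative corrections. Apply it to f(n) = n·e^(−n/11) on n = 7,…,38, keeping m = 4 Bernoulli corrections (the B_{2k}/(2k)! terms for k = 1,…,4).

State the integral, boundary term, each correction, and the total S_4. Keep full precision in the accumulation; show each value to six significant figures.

∫_7^38 x·e^(−x/11) dx evaluates to 87.7509.
Endpoint term: (f(7) + f(38))/2 = (3.70449 + 1.20086)/2 = 2.45268.
Integral + boundary = 90.2036.
Order-1 term: 1/12 · (-0.0775677 − 0.192441) = -0.0225007.
Partial sum through k=1: 90.1811.
Order-2 term: −1/720 · (-0.000118714 − 0.0103378) = 1.45229e-05.
Partial sum through k=2: 90.1811.
Order-3 term: 1/30240 · (3.33577e-06 − 0.000157728) = -5.10556e-09.
Partial sum through k=3: 90.1811.
Order-4 term: −1/1209600 · (6.32449e-08 − 1.90099e-06) = 1.51930e-12.

S_4 ≈ 90.1811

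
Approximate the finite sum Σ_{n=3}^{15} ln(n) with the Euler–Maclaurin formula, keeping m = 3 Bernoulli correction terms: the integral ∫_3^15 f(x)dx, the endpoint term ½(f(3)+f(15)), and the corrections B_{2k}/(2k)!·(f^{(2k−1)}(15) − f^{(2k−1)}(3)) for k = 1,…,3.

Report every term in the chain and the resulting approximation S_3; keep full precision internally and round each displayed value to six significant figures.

S_3 ≈ 27.2061

∫_3^15 ln(x) dx evaluates to 25.3249.
Boundary: ½(f(3) + f(15)) = ½(1.09861 + 2.70805) = 1.90333.
Integral + boundary = 27.2282.
k=1: B_{2}/(2)! × [f^{(1)}(15) − f^{(1)}(3)] = 1/12 × (0.0666667 − 0.333333) = -0.0222222.
Running total after k=1: 27.2060.
k=2: B_{4}/(4)! × [f^{(3)}(15) − f^{(3)}(3)] = −1/720 × (0.000592593 − 0.0740741) = 0.000102058.
Running total after k=2: 27.2061.
k=3: B_{6}/(6)! × [f^{(5)}(15) − f^{(5)}(3)] = 1/30240 × (3.16049e-05 − 0.0987654) = -3.26501e-06.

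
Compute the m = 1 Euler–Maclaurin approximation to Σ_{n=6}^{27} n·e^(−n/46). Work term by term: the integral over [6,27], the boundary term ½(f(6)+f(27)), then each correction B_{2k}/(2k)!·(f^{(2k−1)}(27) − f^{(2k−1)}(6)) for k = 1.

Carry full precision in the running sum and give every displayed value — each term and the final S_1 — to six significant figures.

The integral term ∫_6^27 x·e^(−x/46) dx = 232.386.
½[f(6) + f(27)] = ½[5.26628 + 15.0125] = 10.1394.
Integral + boundary = 242.526.
Order-1 term: 1/12 · (0.229659 − 0.763229) = -0.0444642.

S_1 ≈ 242.481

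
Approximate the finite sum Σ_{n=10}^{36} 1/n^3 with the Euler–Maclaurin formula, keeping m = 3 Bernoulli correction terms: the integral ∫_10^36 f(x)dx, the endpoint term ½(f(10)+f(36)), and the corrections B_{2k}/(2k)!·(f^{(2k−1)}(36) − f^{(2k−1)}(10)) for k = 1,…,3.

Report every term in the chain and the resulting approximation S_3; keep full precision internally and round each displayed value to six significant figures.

S_3 ≈ 0.00514968

∫_10^36 1/x^3 dx evaluates to 0.00461420.
½[f(10) + f(36)] = ½[0.00100000 + 2.14335e-05] = 0.000510717.
Running total after boundary: 0.00512491.
Order-1 term: 1/12 · (-1.78612e-06 − (-0.000300000)) = 2.48512e-05.
Running total after k=1: 0.00514977.
Order-2 term: −1/720 · (-2.75636e-08 − (-6.00000e-05)) = -8.32951e-08.
Running total after k=2: 0.00514968.
Order-3 term: 1/30240 · (-8.93265e-10 − (-2.52000e-05)) = 8.33304e-10.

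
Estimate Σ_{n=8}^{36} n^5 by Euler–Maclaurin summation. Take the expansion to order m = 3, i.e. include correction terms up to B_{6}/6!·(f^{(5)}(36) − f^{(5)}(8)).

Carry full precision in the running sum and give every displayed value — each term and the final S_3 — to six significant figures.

S_3 ≈ 3.93701e+08

The integral term ∫_8^36 x^5 dx = 3.62753e+08.
Endpoint term: (f(8) + f(36))/2 = (32768.0 + 6.04662e+07)/2 = 3.02495e+07.
Integral + boundary = 3.93003e+08.
Order-1 term: 1/12 · (8.39808e+06 − 20480.0) = 698133.
Partial sum through k=1: 3.93701e+08.
Order-2 term: −1/720 · (77760.0 − 3840.00) = -102.667.
Partial sum through k=2: 3.93701e+08.
Order-3 term: 1/30240 · (120.000 − 120.000) = 0.00000.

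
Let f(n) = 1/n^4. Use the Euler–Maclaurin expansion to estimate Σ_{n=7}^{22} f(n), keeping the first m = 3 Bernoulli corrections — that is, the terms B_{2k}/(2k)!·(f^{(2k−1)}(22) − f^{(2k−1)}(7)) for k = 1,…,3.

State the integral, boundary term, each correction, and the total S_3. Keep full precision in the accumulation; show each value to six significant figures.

S_3 ≈ 0.00117047

The integral term ∫_7^22 1/x^4 dx = 0.000940513.
Boundary: ½(f(7) + f(22)) = ½(0.000416493 + 4.26883e-06) = 0.000210381.
Running total after boundary: 0.00115089.
Correction k=1: B_{2}/2! · (f^{(1)}(22) − f^{(1)}(7)) = 1/12 · (-7.76152e-07 − (-0.000237996)) = 1.97683e-05.
After k=1: 0.00117066.
Correction k=2: B_{4}/4! · (f^{(3)}(22) − f^{(3)}(7)) = −1/720 · (-4.81086e-08 − (-0.000145712)) = -2.02311e-07.
After k=2: 0.00117046.
Correction k=3: B_{6}/6! · (f^{(5)}(22) − f^{(5)}(7)) = 1/30240 · (-5.56628e-09 − (-0.000166528)) = 5.50669e-09.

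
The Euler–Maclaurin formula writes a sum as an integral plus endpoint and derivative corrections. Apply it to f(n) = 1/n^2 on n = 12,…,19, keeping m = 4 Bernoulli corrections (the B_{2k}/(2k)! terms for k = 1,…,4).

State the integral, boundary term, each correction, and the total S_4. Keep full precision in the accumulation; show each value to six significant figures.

The integral term ∫_12^19 1/x^2 dx = 0.0307018.
Endpoint term: (f(12) + f(19))/2 = (0.00694444 + 0.00277008)/2 = 0.00485726.
So far: 0.0355590.
Correction k=1: B_{2}/2! · (f^{(1)}(19) − f^{(1)}(12)) = 1/12 · (-0.000291588 − (-0.00115741)) = 7.21516e-05.
After k=1: 0.0356312.
Correction k=2: B_{4}/4! · (f^{(3)}(19) − f^{(3)}(12)) = −1/720 · (-9.69267e-06 − (-9.64506e-05)) = -1.20497e-07.
After k=2: 0.0356310.
Correction k=3: B_{6}/6! · (f^{(5)}(19) − f^{(5)}(12)) = 1/30240 · (-8.05485e-07 − (-2.00939e-05)) = 6.37844e-10.
After k=3: 0.0356310.
Correction k=4: B_{8}/8! · (f^{(7)}(19) − f^{(7)}(12)) = −1/1209600 · (-1.24951e-07 − (-7.81429e-06)) = -6.35692e-12.

S_4 ≈ 0.0356310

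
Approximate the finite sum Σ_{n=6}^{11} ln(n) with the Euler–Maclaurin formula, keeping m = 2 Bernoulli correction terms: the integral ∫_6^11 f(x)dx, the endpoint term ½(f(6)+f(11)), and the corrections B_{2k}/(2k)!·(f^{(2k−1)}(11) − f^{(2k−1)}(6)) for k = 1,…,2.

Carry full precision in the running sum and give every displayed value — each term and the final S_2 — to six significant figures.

S_2 ≈ 12.7148

Integral: ∫_6^11 ln(x) dx = 10.6263.
½[f(6) + f(11)] = ½[1.79176 + 2.39790] = 2.09483.
Integral + boundary = 12.7211.
k=1: B_{2}/(2)! × [f^{(1)}(11) − f^{(1)}(6)] = 1/12 × (0.0909091 − 0.166667) = -0.00631313.
Partial sum through k=1: 12.7148.
k=2: B_{4}/(4)! × [f^{(3)}(11) − f^{(3)}(6)] = −1/720 × (0.00150263 − 0.00925926) = 1.07731e-05.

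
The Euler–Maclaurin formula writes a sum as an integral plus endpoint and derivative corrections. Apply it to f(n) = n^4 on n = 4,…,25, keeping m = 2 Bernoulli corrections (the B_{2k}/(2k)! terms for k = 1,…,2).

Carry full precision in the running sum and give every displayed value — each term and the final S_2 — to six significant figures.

S_2 ≈ 2.15355e+06

∫_4^25 x^4 dx evaluates to 1.95292e+06.
Endpoint term: (f(4) + f(25))/2 = (256.000 + 390625)/2 = 195440.
Integral + boundary = 2.14836e+06.
Correction k=1: B_{2}/2! · (f^{(1)}(25) − f^{(1)}(4)) = 1/12 · (62500.0 − 256.000) = 5187.00.
Partial sum through k=1: 2.15355e+06.
Correction k=2: B_{4}/4! · (f^{(3)}(25) − f^{(3)}(4)) = −1/720 · (600.000 − 96.0000) = -0.700000.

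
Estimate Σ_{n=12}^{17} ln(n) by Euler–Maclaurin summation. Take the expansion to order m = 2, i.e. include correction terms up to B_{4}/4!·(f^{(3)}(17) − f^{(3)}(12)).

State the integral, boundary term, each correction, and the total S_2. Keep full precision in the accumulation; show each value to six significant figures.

∫_12^17 ln(x) dx evaluates to 13.3457.
½[f(12) + f(17)] = ½[2.48491 + 2.83321] = 2.65906.
Running total after boundary: 16.0048.
k=1: B_{2}/(2)! × [f^{(1)}(17) − f^{(1)}(12)] = 1/12 × (0.0588235 − 0.0833333) = -0.00204248.
Running total after k=1: 16.0028.
k=2: B_{4}/(4)! × [f^{(3)}(17) − f^{(3)}(12)] = −1/720 × (0.000407083 − 0.00115741) = 1.04212e-06.

S_2 ≈ 16.0028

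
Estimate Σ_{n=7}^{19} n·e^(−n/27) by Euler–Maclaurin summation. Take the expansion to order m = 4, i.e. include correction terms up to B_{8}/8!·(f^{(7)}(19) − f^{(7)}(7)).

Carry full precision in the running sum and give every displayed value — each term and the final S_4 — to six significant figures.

S_4 ≈ 101.236

The integral term ∫_7^19 x·e^(−x/27) dx = 93.8710.
Endpoint term: (f(7) + f(19))/2 = (5.40136 + 9.40024)/2 = 7.40080.
Running total after boundary: 101.272.
Order-1 term: 1/12 · (0.146592 − 0.571573) = -0.0354150.
Partial sum through k=1: 101.236.
Order-2 term: −1/720 · (0.00155842 − 0.00290099) = 1.86467e-06.
Partial sum through k=2: 101.236.
Order-3 term: 1/30240 · (3.99967e-06 − 6.88329e-06) = -9.53578e-11.
Partial sum through k=3: 101.236.
Order-4 term: −1/1209600 · (8.04059e-09 − 1.34255e-08) = 4.45180e-15.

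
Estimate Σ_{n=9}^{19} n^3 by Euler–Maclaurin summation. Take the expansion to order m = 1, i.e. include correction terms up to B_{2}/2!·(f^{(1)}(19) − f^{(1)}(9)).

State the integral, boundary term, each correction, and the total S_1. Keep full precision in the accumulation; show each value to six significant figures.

∫_9^19 x^3 dx evaluates to 30940.0.
½[f(9) + f(19)] = ½[729.000 + 6859.00] = 3794.00.
Running total after boundary: 34734.0.
k=1: B_{2}/(2)! × [f^{(1)}(19) − f^{(1)}(9)] = 1/12 × (1083.00 − 243.000) = 70.0000.

S_1 ≈ 34804.0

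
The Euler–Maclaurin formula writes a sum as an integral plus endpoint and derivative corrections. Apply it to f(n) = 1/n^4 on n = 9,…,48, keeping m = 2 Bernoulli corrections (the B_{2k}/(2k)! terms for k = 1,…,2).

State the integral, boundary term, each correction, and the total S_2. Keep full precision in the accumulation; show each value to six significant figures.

Integral: ∫_9^48 1/x^4 dx = 0.000454233.
Boundary: ½(f(9) + f(48)) = ½(0.000152416 + 1.88380e-07) = 7.63021e-05.
Running total after boundary: 0.000530535.
Order-1 term: 1/12 · (-1.56983e-08 − (-6.77404e-05)) = 5.64372e-06.
Running total after k=1: 0.000536179.
Order-2 term: −1/720 · (-2.04406e-10 − (-2.50890e-05)) = -3.48456e-08.

S_2 ≈ 0.000536144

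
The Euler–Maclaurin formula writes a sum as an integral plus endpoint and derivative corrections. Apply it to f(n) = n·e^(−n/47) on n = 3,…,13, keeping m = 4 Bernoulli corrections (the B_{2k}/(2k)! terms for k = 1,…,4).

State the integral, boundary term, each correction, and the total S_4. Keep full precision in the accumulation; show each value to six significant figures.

S_4 ≈ 72.4181

∫_3^13 x·e^(−x/47) dx evaluates to 66.1089.
Endpoint term: (f(3) + f(13))/2 = (2.81449 + 9.85869)/2 = 6.33659.
So far: 72.4455.
k=1: B_{2}/(2)! × [f^{(1)}(13) − f^{(1)}(3)] = 1/12 × (0.548602 − 0.878282) = -0.0274734.
Running total after k=1: 72.4181.
k=2: B_{4}/(4)! × [f^{(3)}(13) − f^{(3)}(3)] = −1/720 × (0.000934959 − 0.00124699) = 4.33383e-07.
Running total after k=2: 72.4181.
k=3: B_{6}/(6)! × [f^{(5)}(13) − f^{(5)}(3)] = 1/30240 × (7.34074e-07 − 9.49025e-07) = -7.10819e-12.
Running total after k=3: 72.4181.
k=4: B_{8}/(8)! × [f^{(7)}(13) − f^{(7)}(3)] = −1/1209600 × (4.73018e-10 − 6.03687e-10) = 1.08026e-16.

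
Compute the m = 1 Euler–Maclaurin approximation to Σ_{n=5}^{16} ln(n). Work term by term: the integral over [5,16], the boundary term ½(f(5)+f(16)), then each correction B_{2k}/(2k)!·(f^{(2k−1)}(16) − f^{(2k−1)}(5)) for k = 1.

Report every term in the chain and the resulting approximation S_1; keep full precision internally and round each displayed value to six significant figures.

S_1 ≈ 27.4938

The integral term ∫_5^16 ln(x) dx = 25.3142.
Endpoint term: (f(5) + f(16))/2 = (1.60944 + 2.77259)/2 = 2.19101.
Running total after boundary: 27.5052.
k=1: B_{2}/(2)! × [f^{(1)}(16) − f^{(1)}(5)] = 1/12 × (0.0625000 − 0.200000) = -0.0114583.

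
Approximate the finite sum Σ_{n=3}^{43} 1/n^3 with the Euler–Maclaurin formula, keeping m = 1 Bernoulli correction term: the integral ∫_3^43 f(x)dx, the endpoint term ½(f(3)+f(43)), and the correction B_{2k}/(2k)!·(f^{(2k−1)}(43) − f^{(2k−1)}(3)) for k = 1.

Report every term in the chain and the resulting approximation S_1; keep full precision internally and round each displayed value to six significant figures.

Integral: ∫_3^43 1/x^3 dx = 0.0552851.
Boundary: ½(f(3) + f(43)) = ½(0.0370370 + 1.25775e-05) = 0.0185248.
Integral + boundary = 0.0738099.
Order-1 term: 1/12 · (-8.77501e-07 − (-0.0370370)) = 0.00308635.

S_1 ≈ 0.0768963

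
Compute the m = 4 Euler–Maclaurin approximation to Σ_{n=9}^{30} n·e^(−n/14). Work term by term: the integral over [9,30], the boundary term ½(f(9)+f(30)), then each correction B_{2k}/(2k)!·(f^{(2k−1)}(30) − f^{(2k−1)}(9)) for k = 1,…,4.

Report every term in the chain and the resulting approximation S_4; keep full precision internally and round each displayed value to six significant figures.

S_4 ≈ 101.134

The integral term ∫_9^30 x·e^(−x/14) dx = 97.0351.
Boundary: ½(f(9) + f(30)) = ½(4.73209 + 3.51957) = 4.12583.
So far: 101.161.
Order-1 term: 1/12 · (-0.134079 − 0.187781) = -0.0268217.
Running total after k=1: 101.134.
Order-2 term: −1/720 · (0.000513058 − 0.00632325) = 8.06972e-06.
Running total after k=2: 101.134.
Order-3 term: 1/30240 · (8.72547e-06 − 5.96349e-05) = -1.68351e-09.
Running total after k=3: 101.134.
Order-4 term: −1/1209600 · (7.56801e-08 − 4.43920e-07) = 3.04431e-13.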